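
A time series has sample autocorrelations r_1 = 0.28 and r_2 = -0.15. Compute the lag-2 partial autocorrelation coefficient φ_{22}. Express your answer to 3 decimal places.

φ_{22} = (r_2 − r_1²) / (1 − r_1²)
r_1² = (0.28)² = 0.0784
Numerator = -0.15 − 0.0784 = -0.2284; denominator = 1 − 0.0784 = 0.9216
φ_{22} = -0.2284 / 0.9216 = -0.248

-0.248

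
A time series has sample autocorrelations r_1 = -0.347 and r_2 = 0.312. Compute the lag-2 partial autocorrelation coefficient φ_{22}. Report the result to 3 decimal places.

0.218

φ_{22} = (r_2 − r_1²) / (1 − r_1²)
r_1² = (-0.347)² = 0.120409
Numerator = 0.312 − 0.1204 = 0.1916; denominator = 1 − 0.1204 = 0.8796
φ_{22} = 0.1916 / 0.8796 = 0.218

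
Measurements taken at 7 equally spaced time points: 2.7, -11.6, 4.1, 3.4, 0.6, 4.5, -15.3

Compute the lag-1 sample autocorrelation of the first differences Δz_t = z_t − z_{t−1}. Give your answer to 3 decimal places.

-0.348

First differences Δz: -14.3, 15.7, -0.7, -2.8, 3.9, -19.8
Mean of differences = -3.0000
Numerator Σ(Δz_t−Δz̄)(Δz_{t+1}−Δz̄) = -282.3800
Denominator Σ(Δz_t−Δz̄)² = 812.5600
r_1(Δz) = -282.3800 / 812.5600 = -0.348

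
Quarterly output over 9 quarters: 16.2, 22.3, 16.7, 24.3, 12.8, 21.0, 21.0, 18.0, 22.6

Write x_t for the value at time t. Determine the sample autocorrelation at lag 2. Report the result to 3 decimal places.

0.369

Mean x̄ = (16.2 + 22.3 + 16.7 + 24.3 + 12.8 + 21.0 + 21.0 + 18.0 + 22.6)/9 = 19.4333
Σ(x_t−x̄)(x_{t+2}−x̄) = (8.8378) + (13.9511) + (18.1311) + (7.6244) + (-10.3922) + (-2.2456) + (4.9611) = 40.8678
Denominator Σ(x_t−x̄)² = 110.8200
r_2 = 40.8678 / 110.8200 = 0.369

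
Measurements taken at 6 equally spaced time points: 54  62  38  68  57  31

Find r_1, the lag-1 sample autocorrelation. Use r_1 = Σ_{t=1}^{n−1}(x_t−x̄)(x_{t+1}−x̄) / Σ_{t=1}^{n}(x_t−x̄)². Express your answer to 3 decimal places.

-0.356

Mean x̄ = (54 + 62 + 38 + 68 + 57 + 31)/6 = 51.6667
Deviations from mean: 2.3333, 10.3333, -13.6667, 16.3333, 5.3333, -20.6667
Numerator Σ_{t=1}^{5}(x_t−x̄)(x_{t+1}−x̄) = -363.4444
Denominator Σ(x_t−x̄)² = 1021.3333
r_1 = -363.4444 / 1021.3333 = -0.356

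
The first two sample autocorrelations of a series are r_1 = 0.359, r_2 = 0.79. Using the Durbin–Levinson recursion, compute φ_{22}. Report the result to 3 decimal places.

φ_{22} = (r_2 − r_1²) / (1 − r_1²)
r_1² = (0.359)² = 0.128881
Numerator = 0.79 − 0.1289 = 0.6611; denominator = 1 − 0.1289 = 0.8711
φ_{22} = 0.6611 / 0.8711 = 0.759

0.759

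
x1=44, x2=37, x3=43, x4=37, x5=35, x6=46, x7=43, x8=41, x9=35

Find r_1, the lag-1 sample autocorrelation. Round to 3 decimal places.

Mean x̄ = (44 + 37 + 43 + 37 + 35 + 46 + 43 + 41 + 35)/9 = 40.1111
Numerator Σ_{t=1}^{8}(x_t−x̄)(x_{t+1}−x̄) = -29.2346
Denominator Σ(x_t−x̄)² = 138.8889
r_1 = -29.2346 / 138.8889 = -0.210

-0.210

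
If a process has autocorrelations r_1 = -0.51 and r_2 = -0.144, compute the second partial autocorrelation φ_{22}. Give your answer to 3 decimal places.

φ_{22} = (r_2 − r_1²) / (1 − r_1²)
r_1² = (-0.51)² = 0.2601
Numerator = -0.144 − 0.2601 = -0.4041; denominator = 1 − 0.2601 = 0.7399
φ_{22} = -0.4041 / 0.7399 = -0.546

-0.546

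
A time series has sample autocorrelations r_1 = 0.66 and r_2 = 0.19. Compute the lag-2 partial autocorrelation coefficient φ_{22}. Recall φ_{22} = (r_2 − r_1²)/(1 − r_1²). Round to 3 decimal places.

-0.435

φ_{22} = (r_2 − r_1²) / (1 − r_1²)
r_1² = (0.66)² = 0.4356
Numerator = 0.19 − 0.4356 = -0.2456; denominator = 1 − 0.4356 = 0.5644
φ_{22} = -0.2456 / 0.5644 = -0.435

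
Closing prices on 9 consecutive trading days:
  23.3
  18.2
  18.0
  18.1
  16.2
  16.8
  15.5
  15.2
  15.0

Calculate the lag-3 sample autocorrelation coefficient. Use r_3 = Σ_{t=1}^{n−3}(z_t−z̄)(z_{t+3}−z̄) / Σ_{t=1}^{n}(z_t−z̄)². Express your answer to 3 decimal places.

Mean z̄ = (23.3 + 18.2 + 18.0 + 18.1 + 16.2 + 16.8 + 15.5 + 15.2 + 15.0)/9 = 17.3667
Numerator Σ_{t=1}^{6}(z_t−z̄)(z_{t+3}−z̄) = 5.5200
Denominator Σ(z_t−z̄)² = 52.3000
r_3 = 5.5200 / 52.3000 = 0.106

0.106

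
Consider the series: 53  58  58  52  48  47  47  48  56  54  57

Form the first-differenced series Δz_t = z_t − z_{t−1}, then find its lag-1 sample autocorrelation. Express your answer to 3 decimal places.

0.100

First differences Δz: 5, 0, -6, -4, -1, 0, 1, 8, -2, 3
Mean of differences = 0.4000
Numerator Σ(Δz_t−Δz̄)(Δz_{t+1}−Δz̄) = 15.4400
Denominator Σ(Δz_t−Δz̄)² = 154.4000
r_1(Δz) = 15.4400 / 154.4000 = 0.100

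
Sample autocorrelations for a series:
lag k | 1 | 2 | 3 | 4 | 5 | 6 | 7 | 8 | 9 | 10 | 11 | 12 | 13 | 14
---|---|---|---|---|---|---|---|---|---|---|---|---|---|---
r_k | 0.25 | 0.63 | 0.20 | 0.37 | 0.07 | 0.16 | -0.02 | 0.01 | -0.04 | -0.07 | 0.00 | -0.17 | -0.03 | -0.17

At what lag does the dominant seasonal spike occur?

2

The largest autocorrelation is r_2 = 0.63, with a weaker echo at lag 4 (0.37); the remaining lags stay at or below 0.25.
The dominant spike at lag 2 indicates a seasonal period of 2.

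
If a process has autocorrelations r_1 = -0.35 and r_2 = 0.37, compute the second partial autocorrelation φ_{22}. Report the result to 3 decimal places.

φ_{22} = (r_2 − r_1²) / (1 − r_1²)
r_1² = (-0.35)² = 0.1225
Numerator = 0.37 − 0.1225 = 0.2475; denominator = 1 − 0.1225 = 0.8775
φ_{22} = 0.2475 / 0.8775 = 0.282

0.282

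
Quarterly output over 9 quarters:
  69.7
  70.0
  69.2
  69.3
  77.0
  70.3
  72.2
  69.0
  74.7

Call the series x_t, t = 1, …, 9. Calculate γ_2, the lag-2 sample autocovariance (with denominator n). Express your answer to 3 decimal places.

0.725

Mean x̄ = (69.7 + 70.0 + 69.2 + 69.3 + 77.0 + 70.3 + 72.2 + 69.0 + 74.7)/9 = 71.2667
Σ_{t=1}^{7}(x_t−x̄)(x_{t+2}−x̄) = 6.5278
γ_2 = 6.5278 / 9 = 0.725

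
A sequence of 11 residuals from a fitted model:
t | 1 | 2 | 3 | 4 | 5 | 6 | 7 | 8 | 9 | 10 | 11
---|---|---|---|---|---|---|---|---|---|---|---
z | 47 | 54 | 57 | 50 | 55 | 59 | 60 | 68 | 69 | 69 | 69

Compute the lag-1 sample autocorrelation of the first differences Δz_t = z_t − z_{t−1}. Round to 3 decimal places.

First differences Δz: 7, 3, -7, 5, 4, 1, 8, 1, 0, 0
Mean of differences = 2.2000
Numerator Σ(Δz_t−Δz̄)(Δz_{t+1}−Δz̄) = -32.8400
Denominator Σ(Δz_t−Δz̄)² = 165.6000
r_1(Δz) = -32.8400 / 165.6000 = -0.198

-0.198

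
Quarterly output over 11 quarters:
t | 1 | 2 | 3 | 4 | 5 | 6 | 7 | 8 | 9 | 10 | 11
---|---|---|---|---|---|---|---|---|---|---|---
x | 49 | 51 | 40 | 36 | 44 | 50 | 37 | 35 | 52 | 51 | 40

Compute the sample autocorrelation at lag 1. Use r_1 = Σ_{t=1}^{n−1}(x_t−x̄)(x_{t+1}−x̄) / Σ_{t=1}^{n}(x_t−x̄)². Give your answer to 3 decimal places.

0.036

Mean x̄ = (49 + 51 + 40 + 36 + 44 + 50 + 37 + 35 + 52 + 51 + 40)/11 = 44.0909
Numerator Σ_{t=1}^{10}(x_t−x̄)(x_{t+1}−x̄) = 15.9917
Denominator Σ(x_t−x̄)² = 448.9091
r_1 = 15.9917 / 448.9091 = 0.036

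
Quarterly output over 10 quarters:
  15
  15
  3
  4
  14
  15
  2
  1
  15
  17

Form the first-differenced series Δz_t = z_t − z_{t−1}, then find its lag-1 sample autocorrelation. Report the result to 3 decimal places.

0.036

First differences Δz: 0, -12, 1, 10, 1, -13, -1, 14, 2
Mean of differences = 0.2222
Numerator Σ(Δz_t−Δz̄)(Δz_{t+1}−Δz̄) = 21.9506
Denominator Σ(Δz_t−Δz̄)² = 615.5556
r_1(Δz) = 21.9506 / 615.5556 = 0.036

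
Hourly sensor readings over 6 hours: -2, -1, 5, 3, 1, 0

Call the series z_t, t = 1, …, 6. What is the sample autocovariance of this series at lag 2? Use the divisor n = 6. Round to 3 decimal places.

Mean z̄ = (-2 − 1 + 5 + 3 + 1 + 0)/6 = 1.0000
Σ_{t=1}^{4}(z_t−z̄)(z_{t+2}−z̄) = -18.0000
γ_2 = -18.0000 / 6 = -3.000

-3.000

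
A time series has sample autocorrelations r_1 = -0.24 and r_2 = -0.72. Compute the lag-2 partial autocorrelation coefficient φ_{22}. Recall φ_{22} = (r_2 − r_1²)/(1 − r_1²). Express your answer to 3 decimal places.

φ_{22} = (r_2 − r_1²) / (1 − r_1²)
r_1² = (-0.24)² = 0.0576
Numerator = -0.72 − 0.0576 = -0.7776; denominator = 1 − 0.0576 = 0.9424
φ_{22} = -0.7776 / 0.9424 = -0.825

-0.825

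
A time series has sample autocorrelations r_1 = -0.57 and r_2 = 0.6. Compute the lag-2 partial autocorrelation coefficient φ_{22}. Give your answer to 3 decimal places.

φ_{22} = (r_2 − r_1²) / (1 − r_1²)
r_1² = (-0.57)² = 0.3249
Numerator = 0.6 − 0.3249 = 0.2751; denominator = 1 − 0.3249 = 0.6751
φ_{22} = 0.2751 / 0.6751 = 0.407

0.407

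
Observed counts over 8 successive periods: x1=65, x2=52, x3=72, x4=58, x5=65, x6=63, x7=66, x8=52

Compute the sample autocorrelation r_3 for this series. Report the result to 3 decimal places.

-0.225

Mean x̄ = (65 + 52 + 72 + 58 + 65 + 63 + 66 + 52)/8 = 61.6250
Deviations from mean: 3.3750, -9.6250, 10.3750, -3.6250, 3.3750, 1.3750, 4.3750, -9.6250
Numerator Σ_{t=1}^{5}(x_t−x̄)(x_{t+3}−x̄) = -78.7969
Denominator Σ(x_t−x̄)² = 349.8750
r_3 = -78.7969 / 349.8750 = -0.225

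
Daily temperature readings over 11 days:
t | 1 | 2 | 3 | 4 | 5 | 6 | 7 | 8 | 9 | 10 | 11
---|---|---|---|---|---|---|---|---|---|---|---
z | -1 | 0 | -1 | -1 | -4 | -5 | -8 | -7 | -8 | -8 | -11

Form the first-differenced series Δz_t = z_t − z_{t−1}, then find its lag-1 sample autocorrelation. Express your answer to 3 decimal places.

First differences Δz: 1, -1, 0, -3, -1, -3, 1, -1, 0, -3
Mean of differences = -1.0000
Numerator Σ(Δz_t−Δz̄)(Δz_{t+1}−Δz̄) = -8.0000
Denominator Σ(Δz_t−Δz̄)² = 22.0000
r_1(Δz) = -8.0000 / 22.0000 = -0.364

-0.364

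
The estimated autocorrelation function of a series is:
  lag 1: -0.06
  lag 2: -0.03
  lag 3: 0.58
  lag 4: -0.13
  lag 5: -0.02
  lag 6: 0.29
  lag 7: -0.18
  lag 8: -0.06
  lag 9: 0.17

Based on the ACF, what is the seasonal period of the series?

The largest autocorrelation is r_3 = 0.58, with weaker echoes at lags 6 (0.29) and 9 (0.17); the remaining lags stay at or below -0.02.
The dominant spike at lag 3 indicates a seasonal period of 3.

3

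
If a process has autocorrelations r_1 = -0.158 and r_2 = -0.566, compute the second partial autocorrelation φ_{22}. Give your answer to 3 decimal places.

φ_{22} = (r_2 − r_1²) / (1 − r_1²)
r_1² = (-0.158)² = 0.024964
Numerator = -0.566 − 0.0250 = -0.5910; denominator = 1 − 0.0250 = 0.9750
φ_{22} = -0.5910 / 0.9750 = -0.606

-0.606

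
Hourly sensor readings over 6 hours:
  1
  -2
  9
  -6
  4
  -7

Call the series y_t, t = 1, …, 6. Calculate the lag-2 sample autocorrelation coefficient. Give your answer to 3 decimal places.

Mean ȳ = (1 − 2 + 9 − 6 + 4 − 7)/6 = -0.1667
Deviations from mean: 1.1667, -1.8333, 9.1667, -5.8333, 4.1667, -6.8333
Numerator Σ_{t=1}^{4}(y_t−ȳ)(y_{t+2}−ȳ) = 99.4444
Denominator Σ(y_t−ȳ)² = 186.8333
r_2 = 99.4444 / 186.8333 = 0.532

0.532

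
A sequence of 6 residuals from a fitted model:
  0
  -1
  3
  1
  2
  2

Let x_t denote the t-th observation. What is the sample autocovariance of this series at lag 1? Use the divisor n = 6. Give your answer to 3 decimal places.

Mean x̄ = (0 − 1 + 3 + 1 + 2 + 2)/6 = 1.1667
Deviations: -1.1667, -2.1667, 1.8333, -0.1667, 0.8333, 0.8333
Σ_{t=1}^{5}(x_t−x̄)(x_{t+1}−x̄) = -1.1944
γ_1 = -1.1944 / 6 = -0.199

-0.199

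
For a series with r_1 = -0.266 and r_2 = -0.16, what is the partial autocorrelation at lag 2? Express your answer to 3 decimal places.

φ_{22} = (r_2 − r_1²) / (1 − r_1²)
r_1² = (-0.266)² = 0.070756
Numerator = -0.16 − 0.0708 = -0.2308; denominator = 1 − 0.0708 = 0.9292
φ_{22} = -0.2308 / 0.9292 = -0.248

-0.248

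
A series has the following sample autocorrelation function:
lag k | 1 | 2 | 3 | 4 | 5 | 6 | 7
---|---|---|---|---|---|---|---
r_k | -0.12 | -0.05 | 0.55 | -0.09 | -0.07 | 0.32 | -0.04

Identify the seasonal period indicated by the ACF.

The largest autocorrelation is r_3 = 0.55, with a weaker echo at lag 6 (0.32); the remaining lags stay at or below -0.04.
The dominant spike at lag 3 indicates a seasonal period of 3.

3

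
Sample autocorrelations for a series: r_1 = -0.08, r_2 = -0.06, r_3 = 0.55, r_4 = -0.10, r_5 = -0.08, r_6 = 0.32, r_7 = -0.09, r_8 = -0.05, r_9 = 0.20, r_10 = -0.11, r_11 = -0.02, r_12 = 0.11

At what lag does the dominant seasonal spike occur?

3

The largest autocorrelation is r_3 = 0.55, with weaker echoes at lags 6 (0.32) and 9 (0.20); the remaining lags stay at or below 0.11.
The dominant spike at lag 3 indicates a seasonal period of 3.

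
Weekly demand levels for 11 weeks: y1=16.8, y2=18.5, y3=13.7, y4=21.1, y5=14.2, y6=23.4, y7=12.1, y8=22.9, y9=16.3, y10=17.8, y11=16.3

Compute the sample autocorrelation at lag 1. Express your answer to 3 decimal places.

-0.868

Mean ȳ = (16.8 + 18.5 + 13.7 + 21.1 + 14.2 + 23.4 + 12.1 + 22.9 + 16.3 + 17.8 + 16.3)/11 = 17.5545
Numerator Σ_{t=1}^{10}(y_t−ȳ)(y_{t+1}−ȳ) = -117.8893
Denominator Σ(y_t−ȳ)² = 135.8473
r_1 = -117.8893 / 135.8473 = -0.868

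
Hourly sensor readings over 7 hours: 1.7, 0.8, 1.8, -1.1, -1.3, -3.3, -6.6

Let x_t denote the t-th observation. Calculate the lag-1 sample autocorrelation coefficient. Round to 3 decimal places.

0.427

Mean x̄ = (1.7 + 0.8 + 1.8 − 1.1 − 1.3 − 3.3 − 6.6)/7 = -1.1429
Deviations from mean: 2.8429, 1.9429, 2.9429, 0.0429, -0.1571, -2.1571, -5.4571
Numerator Σ_{t=1}^{6}(x_t−x̄)(x_{t+1}−x̄) = 23.4710
Denominator Σ(x_t−x̄)² = 54.9771
r_1 = 23.4710 / 54.9771 = 0.427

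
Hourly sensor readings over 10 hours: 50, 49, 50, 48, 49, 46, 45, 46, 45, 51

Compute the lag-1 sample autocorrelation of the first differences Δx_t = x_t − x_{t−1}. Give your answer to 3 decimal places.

First differences Δx: -1, 1, -2, 1, -3, -1, 1, -1, 6
Mean of differences = 0.1111
Numerator Σ(Δx_t−Δx̄)(Δx_{t+1}−Δx̄) = -12.5679
Denominator Σ(Δx_t−Δx̄)² = 54.8889
r_1(Δx) = -12.5679 / 54.8889 = -0.229

-0.229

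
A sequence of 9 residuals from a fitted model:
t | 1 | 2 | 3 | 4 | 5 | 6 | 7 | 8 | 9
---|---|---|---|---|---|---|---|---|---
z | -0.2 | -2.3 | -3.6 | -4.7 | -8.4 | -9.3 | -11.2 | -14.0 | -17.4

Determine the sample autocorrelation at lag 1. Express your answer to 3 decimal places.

0.626

Mean z̄ = (-0.2 − 2.3 − 3.6 − 4.7 − 8.4 − 9.3 − 11.2 − 14.0 − 17.4)/9 = -7.9000
Numerator Σ_{t=1}^{8}(z_t−z̄)(z_{t+1}−z̄) = 162.7600
Denominator Σ(z_t−z̄)² = 259.9400
r_1 = 162.7600 / 259.9400 = 0.626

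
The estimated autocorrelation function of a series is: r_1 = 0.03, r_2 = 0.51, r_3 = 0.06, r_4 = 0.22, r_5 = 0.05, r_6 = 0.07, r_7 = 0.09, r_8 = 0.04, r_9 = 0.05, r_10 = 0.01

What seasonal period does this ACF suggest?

The largest autocorrelation is r_2 = 0.51, with a weaker echo at lag 4 (0.22); the remaining lags stay at or below 0.09.
The dominant spike at lag 2 indicates a seasonal period of 2.

2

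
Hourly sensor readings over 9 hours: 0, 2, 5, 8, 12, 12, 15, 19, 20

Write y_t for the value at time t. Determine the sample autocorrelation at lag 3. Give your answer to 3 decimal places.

Mean ȳ = (0 + 2 + 5 + 8 + 12 + 12 + 15 + 19 + 20)/9 = 10.3333
Σ(y_t−ȳ)(y_{t+3}−ȳ) = (24.1111) + (-13.8889) + (-8.8889) + (-10.8889) + (14.4444) + (16.1111) = 21.0000
Denominator Σ(y_t−ȳ)² = 406.0000
r_3 = 21.0000 / 406.0000 = 0.052

0.052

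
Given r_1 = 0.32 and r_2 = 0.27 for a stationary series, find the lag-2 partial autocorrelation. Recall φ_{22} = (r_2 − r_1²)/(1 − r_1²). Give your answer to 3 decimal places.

0.187

φ_{22} = (r_2 − r_1²) / (1 − r_1²)
r_1² = (0.32)² = 0.1024
Numerator = 0.27 − 0.1024 = 0.1676; denominator = 1 − 0.1024 = 0.8976
φ_{22} = 0.1676 / 0.8976 = 0.187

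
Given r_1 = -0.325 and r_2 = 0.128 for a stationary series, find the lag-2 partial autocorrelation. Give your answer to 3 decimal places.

φ_{22} = (r_2 − r_1²) / (1 − r_1²)
r_1² = (-0.325)² = 0.105625
Numerator = 0.128 − 0.1056 = 0.0224; denominator = 1 − 0.1056 = 0.8944
φ_{22} = 0.0224 / 0.8944 = 0.025

0.025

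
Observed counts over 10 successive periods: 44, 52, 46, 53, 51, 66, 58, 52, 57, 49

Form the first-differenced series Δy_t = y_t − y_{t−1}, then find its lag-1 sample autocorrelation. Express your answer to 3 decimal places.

-0.495

First differences Δy: 8, -6, 7, -2, 15, -8, -6, 5, -8
Mean of differences = 0.5556
Numerator Σ(Δy_t−Δȳ)(Δy_{t+1}−Δȳ) = -279.0864
Denominator Σ(Δy_t−Δȳ)² = 564.2222
r_1(Δy) = -279.0864 / 564.2222 = -0.495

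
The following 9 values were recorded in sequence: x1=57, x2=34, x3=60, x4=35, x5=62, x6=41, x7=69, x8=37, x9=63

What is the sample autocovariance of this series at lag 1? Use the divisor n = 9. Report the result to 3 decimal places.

Mean x̄ = (57 + 34 + 60 + 35 + 62 + 41 + 69 + 37 + 63)/9 = 50.8889
Σ_{t=1}^{8}(x_t−x̄)(x_{t+1}−x̄) = -1287.1235
γ_1 = -1287.1235 / 9 = -143.014

-143.014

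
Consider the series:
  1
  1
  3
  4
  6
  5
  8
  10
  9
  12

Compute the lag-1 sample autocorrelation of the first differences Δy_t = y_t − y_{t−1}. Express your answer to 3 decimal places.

First differences Δy: 0, 2, 1, 2, -1, 3, 2, -1, 3
Mean of differences = 1.2222
Numerator Σ(Δy_t−Δȳ)(Δy_{t+1}−Δȳ) = -11.2716
Denominator Σ(Δy_t−Δȳ)² = 19.5556
r_1(Δy) = -11.2716 / 19.5556 = -0.576

-0.576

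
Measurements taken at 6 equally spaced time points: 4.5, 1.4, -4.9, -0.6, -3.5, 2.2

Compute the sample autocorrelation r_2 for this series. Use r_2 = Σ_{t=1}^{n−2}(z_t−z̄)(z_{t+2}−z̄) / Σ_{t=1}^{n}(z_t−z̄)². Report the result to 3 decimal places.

Mean z̄ = (4.5 + 1.4 − 4.9 − 0.6 − 3.5 + 2.2)/6 = -0.1500
Deviations from mean: 4.6500, 1.5500, -4.7500, -0.4500, -3.3500, 2.3500
Σ(z_t−z̄)(z_{t+2}−z̄) = (-22.0875) + (-0.6975) + (15.9125) + (-1.0575) = -7.9300
Denominator Σ(z_t−z̄)² = 63.5350
r_2 = -7.9300 / 63.5350 = -0.125

-0.125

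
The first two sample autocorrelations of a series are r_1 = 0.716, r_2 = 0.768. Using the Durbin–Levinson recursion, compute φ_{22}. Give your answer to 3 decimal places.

0.524

φ_{22} = (r_2 − r_1²) / (1 − r_1²)
r_1² = (0.716)² = 0.512656
Numerator = 0.768 − 0.5127 = 0.2553; denominator = 1 − 0.5127 = 0.4873
φ_{22} = 0.2553 / 0.4873 = 0.524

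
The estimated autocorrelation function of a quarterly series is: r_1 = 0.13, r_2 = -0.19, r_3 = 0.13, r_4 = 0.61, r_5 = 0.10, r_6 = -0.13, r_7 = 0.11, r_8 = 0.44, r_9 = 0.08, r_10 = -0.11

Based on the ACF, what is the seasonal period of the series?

4

The largest autocorrelation is r_4 = 0.61, with a weaker echo at lag 8 (0.44); the remaining lags stay at or below 0.13.
The dominant spike at lag 4 indicates a seasonal period of 4.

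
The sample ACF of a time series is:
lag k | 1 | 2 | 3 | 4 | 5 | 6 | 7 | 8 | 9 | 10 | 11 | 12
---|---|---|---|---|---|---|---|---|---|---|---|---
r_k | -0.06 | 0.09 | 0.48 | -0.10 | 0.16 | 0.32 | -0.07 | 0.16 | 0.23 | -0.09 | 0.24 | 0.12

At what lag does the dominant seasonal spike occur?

The largest autocorrelation is r_3 = 0.48, with a weaker echo at lag 6 (0.32); the remaining lags stay at or below 0.24.
The dominant spike at lag 3 indicates a seasonal period of 3.

3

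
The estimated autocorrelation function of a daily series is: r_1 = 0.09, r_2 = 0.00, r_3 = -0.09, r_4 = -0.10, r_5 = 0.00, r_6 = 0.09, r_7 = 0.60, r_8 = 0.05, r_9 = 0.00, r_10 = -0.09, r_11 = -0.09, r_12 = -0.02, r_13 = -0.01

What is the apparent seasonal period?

7

The largest autocorrelation is r_7 = 0.60; the remaining lags stay at or below 0.09.
The dominant spike at lag 7 indicates a seasonal period of 7.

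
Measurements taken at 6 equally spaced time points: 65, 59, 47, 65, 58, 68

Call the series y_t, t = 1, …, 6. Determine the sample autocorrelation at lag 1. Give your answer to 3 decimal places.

-0.276

Mean ȳ = (65 + 59 + 47 + 65 + 58 + 68)/6 = 60.3333
Deviations from mean: 4.6667, -1.3333, -13.3333, 4.6667, -2.3333, 7.6667
Numerator Σ_{t=1}^{5}(y_t−ȳ)(y_{t+1}−ȳ) = -79.4444
Denominator Σ(y_t−ȳ)² = 287.3333
r_1 = -79.4444 / 287.3333 = -0.276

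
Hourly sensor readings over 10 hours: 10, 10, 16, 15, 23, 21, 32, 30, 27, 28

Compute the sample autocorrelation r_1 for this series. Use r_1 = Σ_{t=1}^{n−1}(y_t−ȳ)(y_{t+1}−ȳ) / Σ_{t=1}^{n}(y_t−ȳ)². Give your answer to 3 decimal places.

0.653

Mean ȳ = (10 + 10 + 16 + 15 + 23 + 21 + 32 + 30 + 27 + 28)/10 = 21.2000
Numerator Σ_{t=1}^{9}(y_t−ȳ)(y_{t+1}−ȳ) = 387.7600
Denominator Σ(y_t−ȳ)² = 593.6000
r_1 = 387.7600 / 593.6000 = 0.653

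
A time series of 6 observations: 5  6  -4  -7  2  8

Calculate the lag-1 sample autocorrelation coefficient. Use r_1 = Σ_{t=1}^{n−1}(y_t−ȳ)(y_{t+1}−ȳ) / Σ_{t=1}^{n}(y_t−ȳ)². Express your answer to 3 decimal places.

Mean ȳ = (5 + 6 − 4 − 7 + 2 + 8)/6 = 1.6667
Deviations from mean: 3.3333, 4.3333, -5.6667, -8.6667, 0.3333, 6.3333
Σ(y_t−ȳ)(y_{t+1}−ȳ) = (14.4444) + (-24.5556) + (49.1111) + (-2.8889) + (2.1111) = 38.2222
Denominator Σ(y_t−ȳ)² = 177.3333
r_1 = 38.2222 / 177.3333 = 0.216

0.216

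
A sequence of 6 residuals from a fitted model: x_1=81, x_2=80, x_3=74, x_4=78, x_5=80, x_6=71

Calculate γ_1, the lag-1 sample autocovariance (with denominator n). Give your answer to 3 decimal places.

Mean x̄ = (81 + 80 + 74 + 78 + 80 + 71)/6 = 77.3333
Σ_{t=1}^{5}(x_t−x̄)(x_{t+1}−x̄) = -16.4444
γ_1 = -16.4444 / 6 = -2.741

-2.741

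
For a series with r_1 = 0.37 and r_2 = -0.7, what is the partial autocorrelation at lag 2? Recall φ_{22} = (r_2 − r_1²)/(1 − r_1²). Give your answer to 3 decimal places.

φ_{22} = (r_2 − r_1²) / (1 − r_1²)
r_1² = (0.37)² = 0.1369
Numerator = -0.7 − 0.1369 = -0.8369; denominator = 1 − 0.1369 = 0.8631
φ_{22} = -0.8369 / 0.8631 = -0.970

-0.970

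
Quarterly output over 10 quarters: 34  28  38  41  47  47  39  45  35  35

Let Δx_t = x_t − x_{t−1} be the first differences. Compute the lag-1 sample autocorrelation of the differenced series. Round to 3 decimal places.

First differences Δx: -6, 10, 3, 6, 0, -8, 6, -10, 0
Mean of differences = 0.1111
Numerator Σ(Δx_t−Δx̄)(Δx_{t+1}−Δx̄) = -120.7901
Denominator Σ(Δx_t−Δx̄)² = 380.8889
r_1(Δx) = -120.7901 / 380.8889 = -0.317

-0.317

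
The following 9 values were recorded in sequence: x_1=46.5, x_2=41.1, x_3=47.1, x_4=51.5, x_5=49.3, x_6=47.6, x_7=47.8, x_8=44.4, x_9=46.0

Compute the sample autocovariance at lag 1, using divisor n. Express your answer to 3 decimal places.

1.719

Mean x̄ = (46.5 + 41.1 + 47.1 + 51.5 + 49.3 + 47.6 + 47.8 + 44.4 + 46.0)/9 = 46.8111
Σ_{t=1}^{8}(x_t−x̄)(x_{t+1}−x̄) = 15.4665
γ_1 = 15.4665 / 9 = 1.719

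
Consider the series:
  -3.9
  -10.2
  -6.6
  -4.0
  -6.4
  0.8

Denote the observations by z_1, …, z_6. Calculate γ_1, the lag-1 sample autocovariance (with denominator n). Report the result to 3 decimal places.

Mean z̄ = (-3.9 − 10.2 − 6.6 − 4.0 − 6.4 + 0.8)/6 = -5.0500
Σ_{t=1}^{5}(z_t−z̄)(z_{t+1}−z̄) = -8.8825
γ_1 = -8.8825 / 6 = -1.480

-1.480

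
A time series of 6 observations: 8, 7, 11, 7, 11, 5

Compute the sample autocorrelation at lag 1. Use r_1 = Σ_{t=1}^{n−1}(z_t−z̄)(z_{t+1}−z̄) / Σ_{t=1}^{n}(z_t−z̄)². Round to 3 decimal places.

-0.648

Mean z̄ = (8 + 7 + 11 + 7 + 11 + 5)/6 = 8.1667
Deviations from mean: -0.1667, -1.1667, 2.8333, -1.1667, 2.8333, -3.1667
Σ(z_t−z̄)(z_{t+1}−z̄) = (0.1944) + (-3.3056) + (-3.3056) + (-3.3056) + (-8.9722) = -18.6944
Denominator Σ(z_t−z̄)² = 28.8333
r_1 = -18.6944 / 28.8333 = -0.648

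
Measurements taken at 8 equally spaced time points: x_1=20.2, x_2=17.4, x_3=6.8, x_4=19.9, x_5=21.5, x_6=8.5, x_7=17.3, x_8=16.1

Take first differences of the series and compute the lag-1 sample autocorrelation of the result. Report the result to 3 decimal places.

First differences Δx: -2.8, -10.6, 13.1, 1.6, -13.0, 8.8, -1.2
Mean of differences = -0.5857
Numerator Σ(Δx_t−Δx̄)(Δx_{t+1}−Δx̄) = -234.3816
Denominator Σ(Δx_t−Δx̄)² = 539.8486
r_1(Δx) = -234.3816 / 539.8486 = -0.434

-0.434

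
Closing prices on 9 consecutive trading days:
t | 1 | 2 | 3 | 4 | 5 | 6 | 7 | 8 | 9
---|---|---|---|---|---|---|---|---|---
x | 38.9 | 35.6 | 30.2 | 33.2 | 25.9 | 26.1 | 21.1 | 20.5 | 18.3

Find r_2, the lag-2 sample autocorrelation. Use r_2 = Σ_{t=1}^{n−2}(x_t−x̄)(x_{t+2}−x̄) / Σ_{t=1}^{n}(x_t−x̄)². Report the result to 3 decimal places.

Mean x̄ = (38.9 + 35.6 + 30.2 + 33.2 + 25.9 + 26.1 + 21.1 + 20.5 + 18.3)/9 = 27.7556
Numerator Σ_{t=1}^{7}(x_t−x̄)(x_{t+2}−x̄) = 143.6949
Denominator Σ(x_t−x̄)² = 413.8822
r_2 = 143.6949 / 413.8822 = 0.347

0.347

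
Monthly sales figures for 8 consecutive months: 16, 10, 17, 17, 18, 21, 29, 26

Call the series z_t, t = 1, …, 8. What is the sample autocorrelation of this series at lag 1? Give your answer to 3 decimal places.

0.554

Mean z̄ = (16 + 10 + 17 + 17 + 18 + 21 + 29 + 26)/8 = 19.2500
Σ(z_t−z̄)(z_{t+1}−z̄) = (30.0625) + (20.8125) + (5.0625) + (2.8125) + (-2.1875) + (17.0625) + (65.8125) = 139.4375
Denominator Σ(z_t−z̄)² = 251.5000
r_1 = 139.4375 / 251.5000 = 0.554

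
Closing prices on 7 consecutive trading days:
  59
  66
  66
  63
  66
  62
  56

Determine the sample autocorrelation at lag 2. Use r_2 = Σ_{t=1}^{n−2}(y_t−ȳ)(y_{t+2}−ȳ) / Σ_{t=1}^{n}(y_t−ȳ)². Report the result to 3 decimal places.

-0.238

Mean ȳ = (59 + 66 + 66 + 63 + 66 + 62 + 56)/7 = 62.5714
Deviations from mean: -3.5714, 3.4286, 3.4286, 0.4286, 3.4286, -0.5714, -6.5714
Numerator Σ_{t=1}^{5}(y_t−ȳ)(y_{t+2}−ȳ) = -21.7959
Denominator Σ(y_t−ȳ)² = 91.7143
r_2 = -21.7959 / 91.7143 = -0.238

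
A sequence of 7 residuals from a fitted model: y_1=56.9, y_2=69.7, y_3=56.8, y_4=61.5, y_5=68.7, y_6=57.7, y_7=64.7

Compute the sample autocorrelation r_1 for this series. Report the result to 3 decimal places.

Mean ȳ = (56.9 + 69.7 + 56.8 + 61.5 + 68.7 + 57.7 + 64.7)/7 = 62.2857
Deviations from mean: -5.3857, 7.4143, -5.4857, -0.7857, 6.4143, -4.5857, 2.4143
Numerator Σ_{t=1}^{6}(y_t−ȳ)(y_{t+1}−ȳ) = -121.8188
Denominator Σ(y_t−ȳ)² = 182.6886
r_1 = -121.8188 / 182.6886 = -0.667

-0.667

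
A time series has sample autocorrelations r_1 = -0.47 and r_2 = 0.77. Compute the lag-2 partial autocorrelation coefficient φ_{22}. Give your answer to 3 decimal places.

0.705

φ_{22} = (r_2 − r_1²) / (1 − r_1²)
r_1² = (-0.47)² = 0.2209
Numerator = 0.77 − 0.2209 = 0.5491; denominator = 1 − 0.2209 = 0.7791
φ_{22} = 0.5491 / 0.7791 = 0.705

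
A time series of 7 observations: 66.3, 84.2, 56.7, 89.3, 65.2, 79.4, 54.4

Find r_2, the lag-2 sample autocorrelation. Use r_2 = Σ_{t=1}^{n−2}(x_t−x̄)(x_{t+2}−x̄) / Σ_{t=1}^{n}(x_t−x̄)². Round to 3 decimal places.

0.575

Mean x̄ = (66.3 + 84.2 + 56.7 + 89.3 + 65.2 + 79.4 + 54.4)/7 = 70.7857
Deviations from mean: -4.4857, 13.4143, -14.0857, 18.5143, -5.5857, 8.6143, -16.3857
Σ(x_t−x̄)(x_{t+2}−x̄) = (63.1845) + (248.3559) + (78.6788) + (159.4873) + (91.5259) = 641.2324
Denominator Σ(x_t−x̄)² = 1115.1486
r_2 = 641.2324 / 1115.1486 = 0.575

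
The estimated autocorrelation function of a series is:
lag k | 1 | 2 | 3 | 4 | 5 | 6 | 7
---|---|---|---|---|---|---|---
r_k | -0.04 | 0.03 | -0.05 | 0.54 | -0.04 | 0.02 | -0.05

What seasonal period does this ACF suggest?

The largest autocorrelation is r_4 = 0.54; the remaining lags stay at or below 0.03.
The dominant spike at lag 4 indicates a seasonal period of 4.

4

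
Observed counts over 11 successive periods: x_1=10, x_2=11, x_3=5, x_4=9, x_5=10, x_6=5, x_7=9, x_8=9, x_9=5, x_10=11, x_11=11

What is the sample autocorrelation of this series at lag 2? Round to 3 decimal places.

Mean x̄ = (10 + 11 + 5 + 9 + 10 + 5 + 9 + 9 + 5 + 11 + 11)/11 = 8.6364
Numerator Σ_{t=1}^{9}(x_t−x̄)(x_{t+2}−x̄) = -20.2645
Denominator Σ(x_t−x̄)² = 60.5455
r_2 = -20.2645 / 60.5455 = -0.335

-0.335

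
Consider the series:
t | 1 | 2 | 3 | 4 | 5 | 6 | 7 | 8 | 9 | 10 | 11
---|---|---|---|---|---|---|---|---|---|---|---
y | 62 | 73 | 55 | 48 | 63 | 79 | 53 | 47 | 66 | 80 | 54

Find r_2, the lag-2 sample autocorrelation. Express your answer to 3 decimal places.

Mean ȳ = (62 + 73 + 55 + 48 + 63 + 79 + 53 + 47 + 66 + 80 + 54)/11 = 61.8182
Numerator Σ_{t=1}^{9}(y_t−ȳ)(y_{t+2}−ȳ) = -1005.2479
Denominator Σ(y_t−ȳ)² = 1365.6364
r_2 = -1005.2479 / 1365.6364 = -0.736

-0.736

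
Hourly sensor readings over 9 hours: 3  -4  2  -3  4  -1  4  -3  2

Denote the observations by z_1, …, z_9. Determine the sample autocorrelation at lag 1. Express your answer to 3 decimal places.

-0.775

Mean z̄ = (3 − 4 + 2 − 3 + 4 − 1 + 4 − 3 + 2)/9 = 0.4444
Numerator Σ_{t=1}^{8}(z_t−z̄)(z_{t+1}−z̄) = -63.7531
Denominator Σ(z_t−z̄)² = 82.2222
r_1 = -63.7531 / 82.2222 = -0.775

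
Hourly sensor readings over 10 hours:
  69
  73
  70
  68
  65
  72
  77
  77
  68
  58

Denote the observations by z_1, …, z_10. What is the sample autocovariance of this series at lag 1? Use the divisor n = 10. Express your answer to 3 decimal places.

7.291

Mean z̄ = (69 + 73 + 70 + 68 + 65 + 72 + 77 + 77 + 68 + 58)/10 = 69.7000
Σ_{t=1}^{9}(z_t−z̄)(z_{t+1}−z̄) = 72.9100
γ_1 = 72.9100 / 10 = 7.291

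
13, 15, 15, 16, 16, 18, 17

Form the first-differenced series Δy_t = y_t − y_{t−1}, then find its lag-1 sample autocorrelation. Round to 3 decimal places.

-0.606

First differences Δy: 2, 0, 1, 0, 2, -1
Mean of differences = 0.6667
Numerator Σ(Δy_t−Δȳ)(Δy_{t+1}−Δȳ) = -4.4444
Denominator Σ(Δy_t−Δȳ)² = 7.3333
r_1(Δy) = -4.4444 / 7.3333 = -0.606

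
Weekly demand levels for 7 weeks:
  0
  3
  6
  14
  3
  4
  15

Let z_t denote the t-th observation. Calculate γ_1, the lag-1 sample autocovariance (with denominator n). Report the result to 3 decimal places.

Mean z̄ = (0 + 3 + 6 + 14 + 3 + 4 + 15)/7 = 6.4286
Σ_{t=1}^{6}(z_t−z̄)(z_{t+1}−z̄) = -18.1837
γ_1 = -18.1837 / 7 = -2.598

-2.598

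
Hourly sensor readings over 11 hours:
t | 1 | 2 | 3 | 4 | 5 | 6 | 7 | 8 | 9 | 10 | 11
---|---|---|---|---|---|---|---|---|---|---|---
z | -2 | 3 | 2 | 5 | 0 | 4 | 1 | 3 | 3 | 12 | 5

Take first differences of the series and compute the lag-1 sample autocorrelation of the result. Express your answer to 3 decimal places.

-0.611

First differences Δz: 5, -1, 3, -5, 4, -3, 2, 0, 9, -7
Mean of differences = 0.7000
Numerator Σ(Δz_t−Δz̄)(Δz_{t+1}−Δz̄) = -130.7900
Denominator Σ(Δz_t−Δz̄)² = 214.1000
r_1(Δz) = -130.7900 / 214.1000 = -0.611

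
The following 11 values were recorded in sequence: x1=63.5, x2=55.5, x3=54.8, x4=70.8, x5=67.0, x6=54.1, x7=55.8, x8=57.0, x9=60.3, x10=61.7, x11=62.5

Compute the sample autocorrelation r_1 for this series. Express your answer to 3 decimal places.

Mean x̄ = (63.5 + 55.5 + 54.8 + 70.8 + 67.0 + 54.1 + 55.8 + 57.0 + 60.3 + 61.7 + 62.5)/11 = 60.2727
Numerator Σ_{t=1}^{10}(x_t−x̄)(x_{t+1}−x̄) = 27.7738
Denominator Σ(x_t−x̄)² = 295.0418
r_1 = 27.7738 / 295.0418 = 0.094

0.094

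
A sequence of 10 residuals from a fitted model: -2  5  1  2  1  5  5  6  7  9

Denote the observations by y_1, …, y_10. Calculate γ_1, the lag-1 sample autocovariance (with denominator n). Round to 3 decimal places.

Mean ȳ = (-2 + 5 + 1 + 2 + 1 + 5 + 5 + 6 + 7 + 9)/10 = 3.9000
Σ_{t=1}^{9}(y_t−ȳ)(y_{t+1}−ȳ) = 23.9900
γ_1 = 23.9900 / 10 = 2.399

2.399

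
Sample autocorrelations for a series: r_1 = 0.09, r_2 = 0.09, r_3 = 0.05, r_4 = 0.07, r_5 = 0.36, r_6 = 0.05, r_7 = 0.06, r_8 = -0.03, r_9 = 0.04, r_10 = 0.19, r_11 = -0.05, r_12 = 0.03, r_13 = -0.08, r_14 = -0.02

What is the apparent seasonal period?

The largest autocorrelation is r_5 = 0.36, with a weaker echo at lag 10 (0.19); the remaining lags stay at or below 0.09.
The dominant spike at lag 5 indicates a seasonal period of 5.

5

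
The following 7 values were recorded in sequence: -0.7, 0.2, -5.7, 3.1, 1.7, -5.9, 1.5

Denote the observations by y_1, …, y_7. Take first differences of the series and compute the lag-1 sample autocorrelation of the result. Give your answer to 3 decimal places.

First differences Δy: 0.9, -5.9, 8.8, -1.4, -7.6, 7.4
Mean of differences = 0.3667
Numerator Σ(Δy_t−Δȳ)(Δy_{t+1}−Δȳ) = -113.0478
Denominator Σ(Δy_t−Δȳ)² = 226.7333
r_1(Δy) = -113.0478 / 226.7333 = -0.499

-0.499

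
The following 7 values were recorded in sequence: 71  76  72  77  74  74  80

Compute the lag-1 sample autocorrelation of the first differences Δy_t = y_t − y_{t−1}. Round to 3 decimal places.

-0.556

First differences Δy: 5, -4, 5, -3, 0, 6
Mean of differences = 1.5000
Numerator Σ(Δy_t−Δȳ)(Δy_{t+1}−Δȳ) = -54.2500
Denominator Σ(Δy_t−Δȳ)² = 97.5000
r_1(Δy) = -54.2500 / 97.5000 = -0.556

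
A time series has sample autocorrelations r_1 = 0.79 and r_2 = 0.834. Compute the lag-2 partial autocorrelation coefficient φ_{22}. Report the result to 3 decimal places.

0.558

φ_{22} = (r_2 − r_1²) / (1 − r_1²)
r_1² = (0.79)² = 0.6241
Numerator = 0.834 − 0.6241 = 0.2099; denominator = 1 − 0.6241 = 0.3759
φ_{22} = 0.2099 / 0.3759 = 0.558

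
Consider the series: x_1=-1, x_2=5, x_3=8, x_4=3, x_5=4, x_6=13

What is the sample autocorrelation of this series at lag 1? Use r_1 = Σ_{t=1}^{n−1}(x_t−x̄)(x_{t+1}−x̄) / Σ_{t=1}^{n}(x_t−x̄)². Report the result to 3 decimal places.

-0.107

Mean x̄ = (-1 + 5 + 8 + 3 + 4 + 13)/6 = 5.3333
Deviations from mean: -6.3333, -0.3333, 2.6667, -2.3333, -1.3333, 7.6667
Numerator Σ_{t=1}^{5}(x_t−x̄)(x_{t+1}−x̄) = -12.1111
Denominator Σ(x_t−x̄)² = 113.3333
r_1 = -12.1111 / 113.3333 = -0.107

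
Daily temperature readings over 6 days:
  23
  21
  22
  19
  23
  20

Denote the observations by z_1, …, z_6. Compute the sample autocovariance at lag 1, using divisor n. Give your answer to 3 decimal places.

-1.407

Mean z̄ = (23 + 21 + 22 + 19 + 23 + 20)/6 = 21.3333
Σ_{t=1}^{5}(z_t−z̄)(z_{t+1}−z̄) = -8.4444
γ_1 = -8.4444 / 6 = -1.407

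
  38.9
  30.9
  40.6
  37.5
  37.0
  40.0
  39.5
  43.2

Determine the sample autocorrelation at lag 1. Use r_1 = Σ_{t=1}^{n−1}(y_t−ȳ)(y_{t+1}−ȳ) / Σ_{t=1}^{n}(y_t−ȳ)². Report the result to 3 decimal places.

Mean ȳ = (38.9 + 30.9 + 40.6 + 37.5 + 37.0 + 40.0 + 39.5 + 43.2)/8 = 38.4500
Deviations from mean: 0.4500, -7.5500, 2.1500, -0.9500, -1.4500, 1.5500, 1.0500, 4.7500
Σ(y_t−ȳ)(y_{t+1}−ȳ) = (-3.3975) + (-16.2325) + (-2.0425) + (1.3775) + (-2.2475) + (1.6275) + (4.9875) = -15.9275
Denominator Σ(y_t−ȳ)² = 90.9000
r_1 = -15.9275 / 90.9000 = -0.175

-0.175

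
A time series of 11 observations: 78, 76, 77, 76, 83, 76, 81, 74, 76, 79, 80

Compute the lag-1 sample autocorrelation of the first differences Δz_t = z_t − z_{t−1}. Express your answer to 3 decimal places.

-0.703

First differences Δz: -2, 1, -1, 7, -7, 5, -7, 2, 3, 1
Mean of differences = 0.2000
Numerator Σ(Δz_t−Δz̄)(Δz_{t+1}−Δz̄) = -134.6400
Denominator Σ(Δz_t−Δz̄)² = 191.6000
r_1(Δz) = -134.6400 / 191.6000 = -0.703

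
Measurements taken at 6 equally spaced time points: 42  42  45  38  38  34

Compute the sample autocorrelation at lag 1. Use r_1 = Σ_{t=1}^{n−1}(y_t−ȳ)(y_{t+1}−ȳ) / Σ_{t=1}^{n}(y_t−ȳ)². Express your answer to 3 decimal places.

Mean ȳ = (42 + 42 + 45 + 38 + 38 + 34)/6 = 39.8333
Deviations from mean: 2.1667, 2.1667, 5.1667, -1.8333, -1.8333, -5.8333
Numerator Σ_{t=1}^{5}(y_t−ȳ)(y_{t+1}−ȳ) = 20.4722
Denominator Σ(y_t−ȳ)² = 76.8333
r_1 = 20.4722 / 76.8333 = 0.266

0.266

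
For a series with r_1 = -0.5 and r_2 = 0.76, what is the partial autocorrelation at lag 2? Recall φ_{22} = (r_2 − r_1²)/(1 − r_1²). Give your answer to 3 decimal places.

0.680

φ_{22} = (r_2 − r_1²) / (1 − r_1²)
r_1² = (-0.5)² = 0.25
Numerator = 0.76 − 0.2500 = 0.5100; denominator = 1 − 0.2500 = 0.7500
φ_{22} = 0.5100 / 0.7500 = 0.680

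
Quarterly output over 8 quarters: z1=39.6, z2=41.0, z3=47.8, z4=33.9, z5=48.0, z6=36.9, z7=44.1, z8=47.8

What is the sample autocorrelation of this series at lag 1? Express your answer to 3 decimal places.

-0.625

Mean z̄ = (39.6 + 41.0 + 47.8 + 33.9 + 48.0 + 36.9 + 44.1 + 47.8)/8 = 42.3875
Deviations from mean: -2.7875, -1.3875, 5.4125, -8.4875, 5.6125, -5.4875, 1.7125, 5.4125
Σ(z_t−z̄)(z_{t+1}−z̄) = (3.8677) + (-7.5098) + (-45.9386) + (-47.6361) + (-30.7986) + (-9.3973) + (9.2689) = -128.1439
Denominator Σ(z_t−z̄)² = 204.8688
r_1 = -128.1439 / 204.8688 = -0.625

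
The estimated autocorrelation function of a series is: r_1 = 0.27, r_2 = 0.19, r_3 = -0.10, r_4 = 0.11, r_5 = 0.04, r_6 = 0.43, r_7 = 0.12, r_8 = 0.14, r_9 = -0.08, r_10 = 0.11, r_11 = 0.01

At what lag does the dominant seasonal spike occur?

The largest autocorrelation is r_6 = 0.43; the remaining lags stay at or below 0.27. The elevated value at lag 1 (0.27), dropping to 0.19 at lag 2, reflects decaying short-term dependence rather than seasonality.
The dominant spike at lag 6 indicates a seasonal period of 6.

6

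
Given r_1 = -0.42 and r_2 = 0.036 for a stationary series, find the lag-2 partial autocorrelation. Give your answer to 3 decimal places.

φ_{22} = (r_2 − r_1²) / (1 − r_1²)
r_1² = (-0.42)² = 0.1764
Numerator = 0.036 − 0.1764 = -0.1404; denominator = 1 − 0.1764 = 0.8236
φ_{22} = -0.1404 / 0.8236 = -0.170

-0.170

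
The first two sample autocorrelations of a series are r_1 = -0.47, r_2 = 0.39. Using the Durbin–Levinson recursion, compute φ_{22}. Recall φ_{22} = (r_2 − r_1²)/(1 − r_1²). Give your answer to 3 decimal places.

0.217

φ_{22} = (r_2 − r_1²) / (1 − r_1²)
r_1² = (-0.47)² = 0.2209
Numerator = 0.39 − 0.2209 = 0.1691; denominator = 1 − 0.2209 = 0.7791
φ_{22} = 0.1691 / 0.7791 = 0.217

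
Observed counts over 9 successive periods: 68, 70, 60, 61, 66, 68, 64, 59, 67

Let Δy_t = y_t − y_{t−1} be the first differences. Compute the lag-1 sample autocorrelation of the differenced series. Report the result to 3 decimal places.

-0.186

First differences Δy: 2, -10, 1, 5, 2, -4, -5, 8
Mean of differences = -0.1250
Numerator Σ(Δy_t−Δȳ)(Δy_{t+1}−Δȳ) = -44.3906
Denominator Σ(Δy_t−Δȳ)² = 238.8750
r_1(Δy) = -44.3906 / 238.8750 = -0.186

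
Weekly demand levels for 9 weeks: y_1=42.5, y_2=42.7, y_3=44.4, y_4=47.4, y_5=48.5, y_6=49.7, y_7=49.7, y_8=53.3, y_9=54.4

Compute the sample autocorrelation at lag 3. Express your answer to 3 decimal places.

0.047

Mean ȳ = (42.5 + 42.7 + 44.4 + 47.4 + 48.5 + 49.7 + 49.7 + 53.3 + 54.4)/9 = 48.0667
Σ(y_t−ȳ)(y_{t+3}−ȳ) = (3.7111) + (-2.3256) + (-5.9889) + (-1.0889) + (2.2678) + (10.3444) = 6.9200
Denominator Σ(y_t−ȳ)² = 146.7000
r_3 = 6.9200 / 146.7000 = 0.047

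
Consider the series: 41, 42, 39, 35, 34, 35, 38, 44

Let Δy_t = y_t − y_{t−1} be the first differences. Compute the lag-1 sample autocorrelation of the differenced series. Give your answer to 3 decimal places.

First differences Δy: 1, -3, -4, -1, 1, 3, 6
Mean of differences = 0.4286
Numerator Σ(Δy_t−Δȳ)(Δy_{t+1}−Δȳ) = 34.5306
Denominator Σ(Δy_t−Δȳ)² = 71.7143
r_1(Δy) = 34.5306 / 71.7143 = 0.482

0.482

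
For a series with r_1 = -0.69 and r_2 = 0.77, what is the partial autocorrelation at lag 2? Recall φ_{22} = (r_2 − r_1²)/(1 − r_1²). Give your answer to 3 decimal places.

0.561

φ_{22} = (r_2 − r_1²) / (1 − r_1²)
r_1² = (-0.69)² = 0.4761
Numerator = 0.77 − 0.4761 = 0.2939; denominator = 1 − 0.4761 = 0.5239
φ_{22} = 0.2939 / 0.5239 = 0.561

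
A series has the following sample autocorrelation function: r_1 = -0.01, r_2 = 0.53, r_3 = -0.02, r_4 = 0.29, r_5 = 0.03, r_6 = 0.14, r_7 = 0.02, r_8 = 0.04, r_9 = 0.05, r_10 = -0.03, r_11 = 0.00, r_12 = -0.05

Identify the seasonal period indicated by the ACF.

2

The largest autocorrelation is r_2 = 0.53, with a weaker echo at lag 4 (0.29); the remaining lags stay at or below 0.14.
The dominant spike at lag 2 indicates a seasonal period of 2.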